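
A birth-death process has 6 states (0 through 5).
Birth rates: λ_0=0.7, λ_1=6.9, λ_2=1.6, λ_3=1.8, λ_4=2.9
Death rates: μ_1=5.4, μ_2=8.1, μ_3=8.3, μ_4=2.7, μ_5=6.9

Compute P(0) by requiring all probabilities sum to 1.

Ratios P(n)/P(0) = (λ₀···λₙ₋₁)/(μ₁···μₙ):
P(1)/P(0) = (0.7)/(5.4) = 0.12963
P(2)/P(0) = (0.7×6.9)/(5.4×8.1) = 0.11043
P(3)/P(0) = (0.7×6.9×1.6)/(5.4×8.1×8.3) = 0.021287
P(4)/P(0) = (0.7×6.9×1.6×1.8)/(5.4×8.1×8.3×2.7) = 0.014191
P(5)/P(0) = (0.7×6.9×1.6×1.8×2.9)/(5.4×8.1×8.3×2.7×6.9) = 0.0059644

Normalization: ∑ P(n) = 1
P(0) × (1.0000 + 0.12963 + 0.11043 + 0.021287 + 0.014191 + 0.0059644) = 1
P(0) × 1.2815 = 1
P(0) = 1/1.2815 = 0.7803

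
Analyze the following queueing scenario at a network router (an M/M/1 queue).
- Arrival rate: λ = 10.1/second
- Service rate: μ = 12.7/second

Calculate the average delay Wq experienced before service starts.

First, compute utilization: ρ = λ/μ = 10.1/12.7 = 0.7953
For M/M/1: Wq = λ/(μ(μ-λ))
Wq = 10.1/(12.7 × (12.7-10.1))
Wq = 10.1/(12.7 × 2.60)
Wq = 0.3059 seconds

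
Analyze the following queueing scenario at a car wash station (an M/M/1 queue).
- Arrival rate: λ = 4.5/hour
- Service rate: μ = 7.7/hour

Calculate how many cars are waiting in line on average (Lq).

ρ = λ/μ = 4.5/7.7 = 0.5844
For M/M/1: Lq = λ²/(μ(μ-λ))
Lq = 20.25/(7.7 × 3.20)
Lq = 0.8218 cars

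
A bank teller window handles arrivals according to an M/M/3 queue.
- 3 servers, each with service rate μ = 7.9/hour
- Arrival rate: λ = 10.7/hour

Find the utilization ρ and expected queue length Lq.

Traffic intensity: ρ = λ/(cμ) = 10.7/(3×7.9) = 0.4515
Since ρ = 0.4515 < 1, system is stable.
Offered load a = λ/μ = cρ = 10.7/7.9 = 1.3544
P₀ = [ Σₙ₌₀^2 aⁿ/n! + a^3/(3!(1-ρ)) ]⁻¹
Σ = a^0/0! + a^1/1! + a^2/2! = 1.00000 + 1.35443 + 0.917241 = 3.2717
a^3/(3!(1-ρ)) = 2.4847/(6 × 0.5485) = 0.7550
P₀ = 1/(3.2717 + 0.7550) = 0.2483
Lq = P₀·a^3·ρ / (3!(1-ρ)²) = 0.2483 × 2.4847 × 0.4515 / (6 × 0.3009) = 0.1543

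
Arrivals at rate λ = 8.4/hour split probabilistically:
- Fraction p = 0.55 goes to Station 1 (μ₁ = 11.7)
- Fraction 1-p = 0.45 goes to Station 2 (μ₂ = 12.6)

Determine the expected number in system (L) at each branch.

Effective rates: λ₁ = 8.4×0.55 = 4.62, λ₂ = 8.4×0.45 = 3.78
Station 1: ρ₁ = 4.62/11.7 = 0.39487, L₁ = ρ₁/(1-ρ₁) = 0.39487/(1-0.39487) = 0.6525
Station 2: ρ₂ = 3.78/12.6 = 0.3000, L₂ = ρ₂/(1-ρ₂) = 0.3000/(1-0.3000) = 0.4286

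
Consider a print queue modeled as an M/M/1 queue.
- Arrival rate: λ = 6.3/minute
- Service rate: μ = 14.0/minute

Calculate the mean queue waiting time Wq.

First, compute utilization: ρ = λ/μ = 6.3/14.0 = 0.4500
For M/M/1: Wq = λ/(μ(μ-λ))
Wq = 6.3/(14.0 × (14.0-6.3))
Wq = 6.3/(14.0 × 7.70)
Wq = 0.05844 minutes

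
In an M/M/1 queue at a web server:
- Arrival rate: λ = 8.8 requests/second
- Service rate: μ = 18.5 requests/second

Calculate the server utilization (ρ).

Server utilization: ρ = λ/μ
ρ = 8.8/18.5 = 0.4757
The server is busy 47.57% of the time.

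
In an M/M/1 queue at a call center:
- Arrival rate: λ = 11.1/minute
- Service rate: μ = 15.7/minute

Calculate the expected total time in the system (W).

First, compute utilization: ρ = λ/μ = 11.1/15.7 = 0.7070
For M/M/1: W = 1/(μ-λ)
W = 1/(15.7-11.1) = 1/4.60
W = 0.2174 minutes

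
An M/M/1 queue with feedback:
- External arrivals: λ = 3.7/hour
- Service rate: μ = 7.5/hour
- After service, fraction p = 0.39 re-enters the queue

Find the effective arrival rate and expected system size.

Effective arrival rate: λ_eff = λ/(1-p) = 3.7/(1-0.39) = 3.7/0.61 = 6.06557
ρ = λ_eff/μ = 6.06557/7.5 = 0.808743
L = ρ/(1-ρ) = 0.808743/(1-0.808743) = 4.2286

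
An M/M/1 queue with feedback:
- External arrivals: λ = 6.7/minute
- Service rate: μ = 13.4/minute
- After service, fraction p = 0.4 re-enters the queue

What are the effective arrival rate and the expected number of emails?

Effective arrival rate: λ_eff = λ/(1-p) = 6.7/(1-0.4) = 6.7/0.60 = 11.166667
ρ = λ_eff/μ = 11.166667/13.4 = 0.833333
L = ρ/(1-ρ) = 0.833333/(1-0.833333) = 5.0000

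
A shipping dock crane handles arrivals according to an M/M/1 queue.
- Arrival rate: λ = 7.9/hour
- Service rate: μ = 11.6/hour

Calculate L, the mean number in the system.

ρ = λ/μ = 7.9/11.6 = 0.6810
For M/M/1: L = λ/(μ-λ)
L = 7.9/(11.6-7.9) = 7.9/3.70
L = 2.1351 containers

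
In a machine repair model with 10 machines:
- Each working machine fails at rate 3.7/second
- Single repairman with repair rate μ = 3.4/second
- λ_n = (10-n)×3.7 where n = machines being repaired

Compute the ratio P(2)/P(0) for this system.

P(2)/P(0) = ∏_{i=0}^{2-1} λ_i/μ_{i+1}
= (10-0)×3.7/3.4 × (10-1)×3.7/3.4
= 106.5830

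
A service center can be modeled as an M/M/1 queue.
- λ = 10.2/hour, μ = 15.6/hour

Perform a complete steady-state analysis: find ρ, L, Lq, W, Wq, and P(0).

Step 1: ρ = λ/μ = 10.2/15.6 = 0.6538
Step 2: L = λ/(μ-λ) = 10.2/5.40 = 1.8889
Step 3: Lq = λ²/(μ(μ-λ)) = 104.04/(15.6×5.40) = 1.2350
Step 4: W = 1/(μ-λ) = 1/5.40 = 0.18519
Step 5: Wq = λ/(μ(μ-λ)) = 10.2/(15.6×5.40) = 0.1211
Step 6: P(0) = 1-ρ = 0.3462
Verify: L = λW = 10.2×0.18519 = 1.8889 ✔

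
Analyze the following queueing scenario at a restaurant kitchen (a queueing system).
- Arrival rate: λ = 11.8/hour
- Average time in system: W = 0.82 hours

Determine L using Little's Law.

Little's Law: L = λW
L = 11.8 × 0.82 = 9.6760 orders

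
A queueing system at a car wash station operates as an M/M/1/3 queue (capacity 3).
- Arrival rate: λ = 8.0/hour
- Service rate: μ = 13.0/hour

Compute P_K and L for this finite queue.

ρ = λ/μ = 8.0/13.0 = 0.6154
P₀ = (1-ρ)/(1-ρ^(K+1)) = (1-0.6154)/(1-0.6154^4) = 0.3846/0.8566 = 0.4490
P_K = P₀×ρ^K = 0.44900 × 0.6154^3 = 0.44900 × 0.23306 = 0.1046
Blocking probability P_3 = 0.1046 (10.46%)
L = ρ[1 - (K+1)ρ^K + Kρ^(K+1)] / [(1-ρ)(1-ρ^(K+1))]
L = 0.6154 × (1 - 4×0.233063 + 3×0.143427) / ((1 - 0.6154) × (1 - 0.143427)) = 0.9303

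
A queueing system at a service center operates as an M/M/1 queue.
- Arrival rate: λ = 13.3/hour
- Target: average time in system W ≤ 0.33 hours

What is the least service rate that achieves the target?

For M/M/1: W = 1/(μ-λ)
Need W ≤ 0.33, so 1/(μ-λ) ≤ 0.33
μ - λ ≥ 1/0.33 = 3.0303
μ ≥ 13.3 + 3.0303 = 16.3303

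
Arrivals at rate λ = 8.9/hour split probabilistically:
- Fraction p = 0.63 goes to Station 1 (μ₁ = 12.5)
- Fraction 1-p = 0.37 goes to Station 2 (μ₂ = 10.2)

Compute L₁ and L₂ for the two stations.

Effective rates: λ₁ = 8.9×0.63 = 5.607, λ₂ = 8.9×0.37 = 3.293
Station 1: ρ₁ = 5.607/12.5 = 0.44856, L₁ = ρ₁/(1-ρ₁) = 0.44856/(1-0.44856) = 0.8134
Station 2: ρ₂ = 3.293/10.2 = 0.32284, L₂ = ρ₂/(1-ρ₂) = 0.32284/(1-0.32284) = 0.4768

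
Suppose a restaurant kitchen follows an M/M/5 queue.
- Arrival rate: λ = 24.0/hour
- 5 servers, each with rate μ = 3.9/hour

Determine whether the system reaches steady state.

Stability requires ρ = λ/(cμ) < 1
ρ = 24.0/(5 × 3.9) = 24.0/19.50 = 1.2308
Since 1.2308 ≥ 1, the system is UNSTABLE.
Need c > λ/μ = 24.0/3.9 = 6.15.
Minimum servers needed: c = 7.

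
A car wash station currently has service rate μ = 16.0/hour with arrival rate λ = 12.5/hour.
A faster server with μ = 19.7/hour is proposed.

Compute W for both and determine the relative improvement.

System 1: ρ₁ = 12.5/16.0 = 0.7812, W₁ = 1/(16.0-12.5) = 0.28571
System 2: ρ₂ = 12.5/19.7 = 0.6345, W₂ = 1/(19.7-12.5) = 0.13889
Improvement: (W₁-W₂)/W₁ = (0.28571-0.13889)/0.28571 = 51.39%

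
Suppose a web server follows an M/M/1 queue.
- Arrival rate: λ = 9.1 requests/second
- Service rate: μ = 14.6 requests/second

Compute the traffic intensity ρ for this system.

Server utilization: ρ = λ/μ
ρ = 9.1/14.6 = 0.6233
The server is busy 62.33% of the time.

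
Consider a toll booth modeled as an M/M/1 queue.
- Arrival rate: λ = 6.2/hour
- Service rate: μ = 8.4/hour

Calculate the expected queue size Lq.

ρ = λ/μ = 6.2/8.4 = 0.7381
For M/M/1: Lq = λ²/(μ(μ-λ))
Lq = 38.44/(8.4 × 2.20)
Lq = 2.0801 vehicles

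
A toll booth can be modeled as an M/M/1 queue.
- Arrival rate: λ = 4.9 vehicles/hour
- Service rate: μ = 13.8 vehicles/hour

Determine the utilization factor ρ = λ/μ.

Server utilization: ρ = λ/μ
ρ = 4.9/13.8 = 0.3551
The server is busy 35.51% of the time.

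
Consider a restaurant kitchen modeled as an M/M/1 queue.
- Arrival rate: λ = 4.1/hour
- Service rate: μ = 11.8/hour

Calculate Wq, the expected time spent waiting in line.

First, compute utilization: ρ = λ/μ = 4.1/11.8 = 0.3475
For M/M/1: Wq = λ/(μ(μ-λ))
Wq = 4.1/(11.8 × (11.8-4.1))
Wq = 4.1/(11.8 × 7.70)
Wq = 0.04512 hours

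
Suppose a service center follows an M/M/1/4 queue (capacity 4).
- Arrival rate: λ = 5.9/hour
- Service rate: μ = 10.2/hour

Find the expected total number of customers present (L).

ρ = λ/μ = 5.9/10.2 = 0.57843
P₀ = (1-ρ)/(1-ρ^(K+1)) = (1-0.57843)/(1-0.57843^5) = 0.4216/0.9352 = 0.4508
P_K = P₀×ρ^K = 0.45076 × 0.57843^4 = 0.45076 × 0.11194 = 0.05046
L = ρ[1 - (K+1)ρ^K + Kρ^(K+1)] / [(1-ρ)(1-ρ^(K+1))]
L = 0.57843 × (1 - 5×0.11194 + 4×0.064752) / ((1 - 0.57843) × (1 - 0.064752)) = 1.0259 customers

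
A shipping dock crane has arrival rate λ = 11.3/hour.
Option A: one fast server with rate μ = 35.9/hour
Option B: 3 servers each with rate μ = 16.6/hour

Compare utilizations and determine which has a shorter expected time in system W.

Option A: single server μ = 35.9 (M/M/1)
  ρ_A = 11.3/35.9 = 0.3148
  W_A = 1/(μ-λ) = 1/(35.9-11.3) = 1/24.60 = 0.04065

Option B: 3 servers μ = 16.6 (M/M/3)
  ρ_B = λ/(cμ) = 11.3/(3×16.6) = 0.2269
  Offered load a = λ/μ = cρ = 11.3/16.6 = 0.6807
  P₀ = [ Σₙ₌₀^2 aⁿ/n! + a^3/(3!(1-ρ)) ]⁻¹
  Σ = a^0/0! + a^1/1! + a^2/2! = 1.0000 + 0.6807 + 0.2317 = 1.9124
  a^3/(3!(1-ρ)) = 0.31544/(6 × 0.77309) = 0.06800
  P₀ = 1/(1.9124 + 0.06800) = 0.5049
  Lq = P₀·a^3·ρ / (3!(1-ρ)²) = 0.5049 × 0.3154 × 0.2269 / (6 × 0.5977) = 0.01008
  Wq_B = Lq/λ = 0.010078/11.3 = 0.0008919
  W_B = Wq_B + 1/μ = 0.0008919 + 0.06024 = 0.06113

Since W_A = 0.04065 < W_B = 0.06113, Option A (single fast server) has the shorter time in system.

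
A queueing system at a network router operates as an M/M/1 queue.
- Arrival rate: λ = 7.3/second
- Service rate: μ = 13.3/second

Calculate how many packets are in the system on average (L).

ρ = λ/μ = 7.3/13.3 = 0.5489
For M/M/1: L = λ/(μ-λ)
L = 7.3/(13.3-7.3) = 7.3/6.00
L = 1.2167 packets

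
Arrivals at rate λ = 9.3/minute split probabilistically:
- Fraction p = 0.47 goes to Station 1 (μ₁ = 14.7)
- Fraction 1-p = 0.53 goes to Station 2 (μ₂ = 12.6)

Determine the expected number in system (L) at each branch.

Effective rates: λ₁ = 9.3×0.47 = 4.371, λ₂ = 9.3×0.53 = 4.929
Station 1: ρ₁ = 4.371/14.7 = 0.29735, L₁ = ρ₁/(1-ρ₁) = 0.29735/(1-0.29735) = 0.4232
Station 2: ρ₂ = 4.929/12.6 = 0.39119, L₂ = ρ₂/(1-ρ₂) = 0.39119/(1-0.39119) = 0.6425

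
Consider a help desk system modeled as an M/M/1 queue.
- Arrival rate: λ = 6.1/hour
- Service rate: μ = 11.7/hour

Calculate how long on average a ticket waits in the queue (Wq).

First, compute utilization: ρ = λ/μ = 6.1/11.7 = 0.5214
For M/M/1: Wq = λ/(μ(μ-λ))
Wq = 6.1/(11.7 × (11.7-6.1))
Wq = 6.1/(11.7 × 5.60)
Wq = 0.09310 hours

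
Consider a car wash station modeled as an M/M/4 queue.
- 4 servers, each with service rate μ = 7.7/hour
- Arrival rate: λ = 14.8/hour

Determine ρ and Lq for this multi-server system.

Traffic intensity: ρ = λ/(cμ) = 14.8/(4×7.7) = 0.4805
Since ρ = 0.4805 < 1, system is stable.
Offered load a = λ/μ = cρ = 14.8/7.7 = 1.9221
P₀ = [ Σₙ₌₀^3 aⁿ/n! + a^4/(4!(1-ρ)) ]⁻¹
Σ = a^0/0! + a^1/1! + a^2/2! + a^3/3! = 1.0000 + 1.9221 + 1.8472 + 1.1835 = 5.9528
a^4/(4!(1-ρ)) = 13.6485/(24 × 0.5195) = 1.0947
P₀ = 1/(5.9528 + 1.0947) = 0.1419
Lq = P₀·a^4·ρ / (4!(1-ρ)²) = 0.1419 × 13.6485 × 0.4805 / (24 × 0.2699) = 0.1437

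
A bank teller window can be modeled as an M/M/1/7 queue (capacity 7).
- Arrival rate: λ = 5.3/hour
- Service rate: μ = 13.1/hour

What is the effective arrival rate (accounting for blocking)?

ρ = λ/μ = 5.3/13.1 = 0.40458
P₀ = (1-ρ)/(1-ρ^(K+1)) = (1-0.40458)/(1-0.40458^8) = 0.5954/0.9993 = 0.5958
P_K = P₀×ρ^K = 0.5958 × 0.40458^7 = 0.5958 × 0.001774 = 0.001057
λ_eff = λ(1-P_K) = 5.3 × (1 - 0.001057) = 5.3 × 0.99894 = 5.2944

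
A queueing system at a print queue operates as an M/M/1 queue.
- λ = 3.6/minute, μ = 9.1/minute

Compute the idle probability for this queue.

ρ = λ/μ = 3.6/9.1 = 0.3956
P(0) = 1 - ρ = 1 - 0.3956 = 0.6044
The server is idle 60.44% of the time.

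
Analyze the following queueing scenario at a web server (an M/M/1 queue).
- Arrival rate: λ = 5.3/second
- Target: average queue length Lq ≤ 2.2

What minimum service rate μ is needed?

For M/M/1: Lq = λ²/(μ(μ-λ))
Need Lq ≤ 2.2, i.e. μ(μ-λ) ≥ λ²/2.2
μ² - 5.3μ - 28.09/2.2 ≥ 0  →  μ² - 5.3μ - 12.76818 ≥ 0
Quadratic formula (positive root): μ = [λ + √(λ² + 4×12.76818)]/2
Discriminant: 28.09 + 4×12.76818 = 79.1627, √79.1627 = 8.89734
μ ≥ (5.3 + 8.89734)/2 = 7.0987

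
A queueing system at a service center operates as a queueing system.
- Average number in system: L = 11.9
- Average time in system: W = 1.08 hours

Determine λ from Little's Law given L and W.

Little's Law: L = λW, so λ = L/W
λ = 11.9/1.08 = 11.0185 customers/hour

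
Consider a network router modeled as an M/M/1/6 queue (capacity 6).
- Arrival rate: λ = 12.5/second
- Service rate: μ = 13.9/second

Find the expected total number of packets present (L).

ρ = λ/μ = 12.5/13.9 = 0.89928
P₀ = (1-ρ)/(1-ρ^(K+1)) = (1-0.89928)/(1-0.89928^7) = 0.10072/0.52438 = 0.1921
P_K = P₀×ρ^K = 0.1921 × 0.89928^6 = 0.1921 × 0.5289 = 0.1016
L = ρ[1 - (K+1)ρ^K + Kρ^(K+1)] / [(1-ρ)(1-ρ^(K+1))]
L = 0.89928 × (1 - 7×0.528895 + 6×0.475625) / ((1 - 0.89928) × (1 - 0.475625)) = 2.5793 packets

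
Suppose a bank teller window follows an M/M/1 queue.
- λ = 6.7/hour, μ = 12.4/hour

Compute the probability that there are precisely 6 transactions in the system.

ρ = λ/μ = 6.7/12.4 = 0.5403
P(n) = (1-ρ)ρⁿ
P(6) = (1-0.5403) × 0.5403^6
P(6) = 0.4597 × 0.02488
P(6) = 0.01144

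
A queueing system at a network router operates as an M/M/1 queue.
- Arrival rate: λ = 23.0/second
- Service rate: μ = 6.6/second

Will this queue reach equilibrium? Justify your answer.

Stability requires ρ = λ/(cμ) < 1
ρ = 23.0/(1 × 6.6) = 23.0/6.60 = 3.4848
Since 3.4848 ≥ 1, the system is UNSTABLE.
Queue grows without bound. Need μ > λ = 23.0.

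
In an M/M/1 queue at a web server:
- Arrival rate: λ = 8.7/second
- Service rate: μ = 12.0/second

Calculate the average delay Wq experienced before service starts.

First, compute utilization: ρ = λ/μ = 8.7/12.0 = 0.7250
For M/M/1: Wq = λ/(μ(μ-λ))
Wq = 8.7/(12.0 × (12.0-8.7))
Wq = 8.7/(12.0 × 3.30)
Wq = 0.2197 seconds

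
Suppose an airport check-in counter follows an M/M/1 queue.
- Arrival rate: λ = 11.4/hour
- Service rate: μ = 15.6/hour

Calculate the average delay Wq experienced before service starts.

First, compute utilization: ρ = λ/μ = 11.4/15.6 = 0.7308
For M/M/1: Wq = λ/(μ(μ-λ))
Wq = 11.4/(15.6 × (15.6-11.4))
Wq = 11.4/(15.6 × 4.20)
Wq = 0.1740 hours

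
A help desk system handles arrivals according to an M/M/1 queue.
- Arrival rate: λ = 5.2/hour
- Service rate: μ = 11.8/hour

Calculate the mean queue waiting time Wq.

First, compute utilization: ρ = λ/μ = 5.2/11.8 = 0.4407
For M/M/1: Wq = λ/(μ(μ-λ))
Wq = 5.2/(11.8 × (11.8-5.2))
Wq = 5.2/(11.8 × 6.60)
Wq = 0.06677 hours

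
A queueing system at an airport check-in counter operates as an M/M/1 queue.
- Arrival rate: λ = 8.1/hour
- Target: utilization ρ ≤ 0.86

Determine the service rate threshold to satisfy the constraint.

ρ = λ/μ, so μ = λ/ρ
μ ≥ 8.1/0.86 = 9.4186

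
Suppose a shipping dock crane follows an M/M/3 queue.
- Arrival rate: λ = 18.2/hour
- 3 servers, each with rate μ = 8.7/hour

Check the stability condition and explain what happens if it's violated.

Stability requires ρ = λ/(cμ) < 1
ρ = 18.2/(3 × 8.7) = 18.2/26.10 = 0.6973
Since 0.6973 < 1, the system is STABLE.
The servers are busy 69.73% of the time.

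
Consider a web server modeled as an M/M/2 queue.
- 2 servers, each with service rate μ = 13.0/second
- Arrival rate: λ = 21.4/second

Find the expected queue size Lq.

Traffic intensity: ρ = λ/(cμ) = 21.4/(2×13.0) = 0.8231
Since ρ = 0.8231 < 1, system is stable.
Offered load a = λ/μ = cρ = 21.4/13.0 = 1.6462
P₀ = [ Σₙ₌₀^1 aⁿ/n! + a^2/(2!(1-ρ)) ]⁻¹
Σ = a^0/0! + a^1/1! = 1.0000 + 1.6462 = 2.6462
a^2/(2!(1-ρ)) = 2.70982/(2 × 0.176923) = 7.6582
P₀ = 1/(2.6462 + 7.6582) = 0.09705
Lq = P₀·a^2·ρ / (2!(1-ρ)²) = 0.0970464 × 2.70982 × 0.823077 / (2 × 0.0313018) = 3.4575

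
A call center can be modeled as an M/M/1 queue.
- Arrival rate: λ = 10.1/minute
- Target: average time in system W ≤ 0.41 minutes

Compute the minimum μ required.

For M/M/1: W = 1/(μ-λ)
Need W ≤ 0.41, so 1/(μ-λ) ≤ 0.41
μ - λ ≥ 1/0.41 = 2.4390
μ ≥ 10.1 + 2.4390 = 12.5390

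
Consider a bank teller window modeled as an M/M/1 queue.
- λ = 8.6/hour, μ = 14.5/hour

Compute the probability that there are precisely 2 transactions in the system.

ρ = λ/μ = 8.6/14.5 = 0.5931
P(n) = (1-ρ)ρⁿ
P(2) = (1-0.5931) × 0.5931^2
P(2) = 0.4069 × 0.3518
P(2) = 0.1431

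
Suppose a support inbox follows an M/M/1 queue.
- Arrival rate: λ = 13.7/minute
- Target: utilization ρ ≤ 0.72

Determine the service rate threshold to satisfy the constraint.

ρ = λ/μ, so μ = λ/ρ
μ ≥ 13.7/0.72 = 19.0278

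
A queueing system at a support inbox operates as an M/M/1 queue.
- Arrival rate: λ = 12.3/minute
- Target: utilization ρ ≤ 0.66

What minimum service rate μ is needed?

ρ = λ/μ, so μ = λ/ρ
μ ≥ 12.3/0.66 = 18.6364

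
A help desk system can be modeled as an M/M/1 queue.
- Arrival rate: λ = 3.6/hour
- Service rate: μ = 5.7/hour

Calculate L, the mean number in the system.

ρ = λ/μ = 3.6/5.7 = 0.6316
For M/M/1: L = λ/(μ-λ)
L = 3.6/(5.7-3.6) = 3.6/2.10
L = 1.7143 tickets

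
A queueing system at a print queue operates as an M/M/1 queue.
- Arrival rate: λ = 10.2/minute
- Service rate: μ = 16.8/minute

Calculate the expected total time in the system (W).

First, compute utilization: ρ = λ/μ = 10.2/16.8 = 0.6071
For M/M/1: W = 1/(μ-λ)
W = 1/(16.8-10.2) = 1/6.60
W = 0.1515 minutes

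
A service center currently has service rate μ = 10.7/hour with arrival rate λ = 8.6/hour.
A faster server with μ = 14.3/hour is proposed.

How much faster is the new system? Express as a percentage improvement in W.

System 1: ρ₁ = 8.6/10.7 = 0.8037, W₁ = 1/(10.7-8.6) = 0.47619
System 2: ρ₂ = 8.6/14.3 = 0.6014, W₂ = 1/(14.3-8.6) = 0.17544
Improvement: (W₁-W₂)/W₁ = (0.47619-0.17544)/0.47619 = 63.16%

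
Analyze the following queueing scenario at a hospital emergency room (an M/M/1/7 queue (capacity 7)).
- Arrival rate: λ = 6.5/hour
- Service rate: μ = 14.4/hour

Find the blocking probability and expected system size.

ρ = λ/μ = 6.5/14.4 = 0.45139
P₀ = (1-ρ)/(1-ρ^(K+1)) = (1-0.45139)/(1-0.45139^8) = 0.54861/0.99828 = 0.5496
P_K = P₀×ρ^K = 0.5496 × 0.45139^7 = 0.5496 × 0.003818 = 0.002098
Blocking probability P_7 = 0.002098 (0.21%)
L = ρ[1 - (K+1)ρ^K + Kρ^(K+1)] / [(1-ρ)(1-ρ^(K+1))]
L = 0.45139 × (1 - 8×0.003818 + 7×0.001724) / ((1 - 0.45139) × (1 - 0.001724)) = 0.8090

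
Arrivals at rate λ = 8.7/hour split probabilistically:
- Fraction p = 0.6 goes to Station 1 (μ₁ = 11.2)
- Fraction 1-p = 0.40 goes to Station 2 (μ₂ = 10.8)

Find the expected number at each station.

Effective rates: λ₁ = 8.7×0.6 = 5.22, λ₂ = 8.7×0.40 = 3.48
Station 1: ρ₁ = 5.22/11.2 = 0.46607, L₁ = ρ₁/(1-ρ₁) = 0.46607/(1-0.46607) = 0.8729
Station 2: ρ₂ = 3.48/10.8 = 0.3222, L₂ = ρ₂/(1-ρ₂) = 0.3222/(1-0.3222) = 0.4754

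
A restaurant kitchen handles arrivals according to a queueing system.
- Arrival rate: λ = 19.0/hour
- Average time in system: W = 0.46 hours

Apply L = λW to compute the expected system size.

Little's Law: L = λW
L = 19.0 × 0.46 = 8.7400 orders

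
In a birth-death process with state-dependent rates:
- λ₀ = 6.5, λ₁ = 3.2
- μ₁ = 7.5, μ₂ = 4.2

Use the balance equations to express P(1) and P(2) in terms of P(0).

Balance equations:
State 0: λ₀P₀ = μ₁P₁ → P₁ = (λ₀/μ₁)P₀ = (6.5/7.5)P₀ = 0.8667P₀
State 1: P₂ = (λ₀λ₁)/(μ₁μ₂)P₀ = (6.5×3.2)/(7.5×4.2)P₀ = 0.6603P₀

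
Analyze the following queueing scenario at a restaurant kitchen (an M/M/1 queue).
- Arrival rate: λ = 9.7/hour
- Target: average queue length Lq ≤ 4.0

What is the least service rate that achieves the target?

For M/M/1: Lq = λ²/(μ(μ-λ))
Need Lq ≤ 4.0, i.e. μ(μ-λ) ≥ λ²/4.0
μ² - 9.7μ - 94.09/4.0 ≥ 0  →  μ² - 9.7μ - 23.5225 ≥ 0
Quadratic formula (positive root): μ = [λ + √(λ² + 4×23.5225)]/2
Discriminant: 94.09 + 4×23.5225 = 188.1800, √188.1800 = 13.7179
μ ≥ (9.7 + 13.7179)/2 = 11.7089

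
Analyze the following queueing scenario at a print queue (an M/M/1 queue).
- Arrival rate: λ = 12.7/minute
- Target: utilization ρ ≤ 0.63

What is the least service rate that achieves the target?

ρ = λ/μ, so μ = λ/ρ
μ ≥ 12.7/0.63 = 20.1587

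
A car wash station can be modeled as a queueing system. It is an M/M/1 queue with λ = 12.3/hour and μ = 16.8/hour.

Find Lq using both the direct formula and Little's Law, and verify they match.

Method 1 (direct): Lq = λ²/(μ(μ-λ)) = 151.29/(16.8 × 4.50) = 2.0012

Method 2 (Little's Law):
W = 1/(μ-λ) = 1/4.50 = 0.2222
Wq = W - 1/μ = 0.2222 - 0.05952 = 0.1627
Lq = λWq = 12.3 × 0.1627 = 2.0012 ✔ (matches Method 1)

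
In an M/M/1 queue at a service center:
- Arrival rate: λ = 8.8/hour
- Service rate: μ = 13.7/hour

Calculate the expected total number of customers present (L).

ρ = λ/μ = 8.8/13.7 = 0.6423
For M/M/1: L = λ/(μ-λ)
L = 8.8/(13.7-8.8) = 8.8/4.90
L = 1.7959 customers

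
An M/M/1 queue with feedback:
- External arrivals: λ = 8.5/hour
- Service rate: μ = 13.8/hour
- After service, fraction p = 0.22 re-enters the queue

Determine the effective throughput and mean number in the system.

Effective arrival rate: λ_eff = λ/(1-p) = 8.5/(1-0.22) = 8.5/0.78 = 10.8974
ρ = λ_eff/μ = 10.8974/13.8 = 0.78967
L = ρ/(1-ρ) = 0.78967/(1-0.78967) = 3.7544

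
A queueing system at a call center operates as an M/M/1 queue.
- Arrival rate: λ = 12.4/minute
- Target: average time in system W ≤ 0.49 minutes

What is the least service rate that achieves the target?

For M/M/1: W = 1/(μ-λ)
Need W ≤ 0.49, so 1/(μ-λ) ≤ 0.49
μ - λ ≥ 1/0.49 = 2.0408
μ ≥ 12.4 + 2.0408 = 14.4408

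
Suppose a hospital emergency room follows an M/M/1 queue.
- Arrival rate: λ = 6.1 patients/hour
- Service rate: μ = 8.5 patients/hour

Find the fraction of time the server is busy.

Server utilization: ρ = λ/μ
ρ = 6.1/8.5 = 0.7176
The server is busy 71.76% of the time.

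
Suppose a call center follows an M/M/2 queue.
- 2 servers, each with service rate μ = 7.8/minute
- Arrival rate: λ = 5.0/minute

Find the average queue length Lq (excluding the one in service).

Traffic intensity: ρ = λ/(cμ) = 5.0/(2×7.8) = 0.3205
Since ρ = 0.3205 < 1, system is stable.
Offered load a = λ/μ = cρ = 5.0/7.8 = 0.6410
P₀ = [ Σₙ₌₀^1 aⁿ/n! + a^2/(2!(1-ρ)) ]⁻¹
Σ = a^0/0! + a^1/1! = 1.0000 + 0.6410 = 1.6410
a^2/(2!(1-ρ)) = 0.4109/(2 × 0.6795) = 0.3024
P₀ = 1/(1.6410 + 0.3024) = 0.5146
Lq = P₀·a^2·ρ / (2!(1-ρ)²) = 0.5146 × 0.4109 × 0.3205 / (2 × 0.4617) = 0.07339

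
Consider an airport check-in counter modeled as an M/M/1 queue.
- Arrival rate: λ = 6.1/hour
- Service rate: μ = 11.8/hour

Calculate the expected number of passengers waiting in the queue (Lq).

ρ = λ/μ = 6.1/11.8 = 0.5169
For M/M/1: Lq = λ²/(μ(μ-λ))
Lq = 37.21/(11.8 × 5.70)
Lq = 0.5532 passengers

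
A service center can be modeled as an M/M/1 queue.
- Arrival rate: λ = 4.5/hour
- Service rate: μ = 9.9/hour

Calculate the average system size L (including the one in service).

ρ = λ/μ = 4.5/9.9 = 0.4545
For M/M/1: L = λ/(μ-λ)
L = 4.5/(9.9-4.5) = 4.5/5.40
L = 0.8333 customers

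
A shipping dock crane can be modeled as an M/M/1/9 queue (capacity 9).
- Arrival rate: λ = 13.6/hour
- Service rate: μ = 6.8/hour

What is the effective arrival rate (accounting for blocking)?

ρ = λ/μ = 13.6/6.8 = 2.0000
P₀ = (1-ρ)/(1-ρ^(K+1)) = (1-2.0000)/(1-2.0000^10) = -1.0000/-1023.0000 = 0.0009775
P_K = P₀×ρ^K = 0.0009775 × 2.0000^9 = 0.0009775 × 512.0000 = 0.5005
λ_eff = λ(1-P_K) = 13.6 × (1 - 0.5004888) = 13.6 × 0.4995112 = 6.7934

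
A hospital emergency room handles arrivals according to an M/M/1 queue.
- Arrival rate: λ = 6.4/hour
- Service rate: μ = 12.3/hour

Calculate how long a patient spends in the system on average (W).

First, compute utilization: ρ = λ/μ = 6.4/12.3 = 0.5203
For M/M/1: W = 1/(μ-λ)
W = 1/(12.3-6.4) = 1/5.90
W = 0.1695 hours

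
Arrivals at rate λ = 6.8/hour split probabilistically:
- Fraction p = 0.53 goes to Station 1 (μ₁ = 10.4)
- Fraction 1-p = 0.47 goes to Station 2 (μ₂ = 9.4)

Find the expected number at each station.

Effective rates: λ₁ = 6.8×0.53 = 3.604, λ₂ = 6.8×0.47 = 3.196
Station 1: ρ₁ = 3.604/10.4 = 0.34654, L₁ = ρ₁/(1-ρ₁) = 0.34654/(1-0.34654) = 0.5303
Station 2: ρ₂ = 3.196/9.4 = 0.3400, L₂ = ρ₂/(1-ρ₂) = 0.3400/(1-0.3400) = 0.5152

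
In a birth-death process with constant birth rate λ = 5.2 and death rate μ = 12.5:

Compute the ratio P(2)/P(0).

For constant rates: P(n)/P(0) = (λ/μ)^n
P(2)/P(0) = (5.2/12.5)^2 = 0.4160^2 = 0.1731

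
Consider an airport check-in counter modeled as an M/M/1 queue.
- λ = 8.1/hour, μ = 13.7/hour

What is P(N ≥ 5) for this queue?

ρ = λ/μ = 8.1/13.7 = 0.59124
P(N ≥ n) = ρⁿ
P(N ≥ 5) = 0.59124^5
P(N ≥ 5) = 0.07225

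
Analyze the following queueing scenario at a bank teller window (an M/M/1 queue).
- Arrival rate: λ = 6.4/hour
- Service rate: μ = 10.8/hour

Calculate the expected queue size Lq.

ρ = λ/μ = 6.4/10.8 = 0.5926
For M/M/1: Lq = λ²/(μ(μ-λ))
Lq = 40.96/(10.8 × 4.40)
Lq = 0.8620 transactions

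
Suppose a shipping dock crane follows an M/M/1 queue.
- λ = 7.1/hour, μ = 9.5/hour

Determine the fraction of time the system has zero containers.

ρ = λ/μ = 7.1/9.5 = 0.7474
P(0) = 1 - ρ = 1 - 0.7474 = 0.2526
The server is idle 25.26% of the time.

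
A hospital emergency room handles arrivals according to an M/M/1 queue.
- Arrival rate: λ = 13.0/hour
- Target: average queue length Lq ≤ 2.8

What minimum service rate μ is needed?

For M/M/1: Lq = λ²/(μ(μ-λ))
Need Lq ≤ 2.8, i.e. μ(μ-λ) ≥ λ²/2.8
μ² - 13.0μ - 169.00/2.8 ≥ 0  →  μ² - 13.0μ - 60.35714 ≥ 0
Quadratic formula (positive root): μ = [λ + √(λ² + 4×60.35714)]/2
Discriminant: 169.00 + 4×60.35714 = 410.4286, √410.4286 = 20.2590
μ ≥ (13.0 + 20.2590)/2 = 16.6295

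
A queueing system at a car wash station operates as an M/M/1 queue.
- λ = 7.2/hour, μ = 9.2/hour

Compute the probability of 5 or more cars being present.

ρ = λ/μ = 7.2/9.2 = 0.7826
P(N ≥ n) = ρⁿ
P(N ≥ 5) = 0.7826^5
P(N ≥ 5) = 0.2936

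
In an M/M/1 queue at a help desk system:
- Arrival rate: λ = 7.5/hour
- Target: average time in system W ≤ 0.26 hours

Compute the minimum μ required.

For M/M/1: W = 1/(μ-λ)
Need W ≤ 0.26, so 1/(μ-λ) ≤ 0.26
μ - λ ≥ 1/0.26 = 3.8462
μ ≥ 7.5 + 3.8462 = 11.3462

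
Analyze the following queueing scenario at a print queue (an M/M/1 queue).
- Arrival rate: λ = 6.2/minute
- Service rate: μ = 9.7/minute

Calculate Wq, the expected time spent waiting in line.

First, compute utilization: ρ = λ/μ = 6.2/9.7 = 0.6392
For M/M/1: Wq = λ/(μ(μ-λ))
Wq = 6.2/(9.7 × (9.7-6.2))
Wq = 6.2/(9.7 × 3.50)
Wq = 0.1826 minutes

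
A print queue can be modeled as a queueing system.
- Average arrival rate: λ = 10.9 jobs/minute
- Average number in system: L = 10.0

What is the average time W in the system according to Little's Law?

Little's Law: L = λW, so W = L/λ
W = 10.0/10.9 = 0.9174 minutes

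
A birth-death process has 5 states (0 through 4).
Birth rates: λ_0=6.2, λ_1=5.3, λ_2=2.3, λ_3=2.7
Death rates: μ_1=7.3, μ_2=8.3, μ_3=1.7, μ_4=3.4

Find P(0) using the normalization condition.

Ratios P(n)/P(0) = (λ₀···λₙ₋₁)/(μ₁···μₙ):
P(1)/P(0) = (6.2)/(7.3) = 0.84932
P(2)/P(0) = (6.2×5.3)/(7.3×8.3) = 0.54233
P(3)/P(0) = (6.2×5.3×2.3)/(7.3×8.3×1.7) = 0.73375
P(4)/P(0) = (6.2×5.3×2.3×2.7)/(7.3×8.3×1.7×3.4) = 0.58268

Normalization: ∑ P(n) = 1
P(0) × (1.0000 + 0.84932 + 0.54233 + 0.73375 + 0.58268) = 1
P(0) × 3.7081 = 1
P(0) = 1/3.7081 = 0.2697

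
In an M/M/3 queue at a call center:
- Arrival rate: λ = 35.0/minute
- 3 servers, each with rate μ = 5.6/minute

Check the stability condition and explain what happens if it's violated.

Stability requires ρ = λ/(cμ) < 1
ρ = 35.0/(3 × 5.6) = 35.0/16.80 = 2.0833
Since 2.0833 ≥ 1, the system is UNSTABLE.
Need c > λ/μ = 35.0/5.6 = 6.25.
Minimum servers needed: c = 7.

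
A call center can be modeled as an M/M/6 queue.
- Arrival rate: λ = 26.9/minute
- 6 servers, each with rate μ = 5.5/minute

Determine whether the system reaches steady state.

Stability requires ρ = λ/(cμ) < 1
ρ = 26.9/(6 × 5.5) = 26.9/33.00 = 0.8152
Since 0.8152 < 1, the system is STABLE.
The servers are busy 81.52% of the time.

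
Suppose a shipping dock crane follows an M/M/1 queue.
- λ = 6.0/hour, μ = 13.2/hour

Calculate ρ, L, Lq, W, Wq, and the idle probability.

Step 1: ρ = λ/μ = 6.0/13.2 = 0.4545
Step 2: L = λ/(μ-λ) = 6.0/7.20 = 0.8333
Step 3: Lq = λ²/(μ(μ-λ)) = 36.00/(13.2×7.20) = 0.3788
Step 4: W = 1/(μ-λ) = 1/7.20 = 0.13889
Step 5: Wq = λ/(μ(μ-λ)) = 6.0/(13.2×7.20) = 0.06313
Step 6: P(0) = 1-ρ = 0.5455
Verify: L = λW = 6.0×0.13889 = 0.8333 ✔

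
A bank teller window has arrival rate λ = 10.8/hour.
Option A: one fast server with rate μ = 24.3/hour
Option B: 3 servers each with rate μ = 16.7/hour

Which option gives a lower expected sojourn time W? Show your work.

Option A: single server μ = 24.3 (M/M/1)
  ρ_A = 10.8/24.3 = 0.4444
  W_A = 1/(μ-λ) = 1/(24.3-10.8) = 1/13.50 = 0.07407

Option B: 3 servers μ = 16.7 (M/M/3)
  ρ_B = λ/(cμ) = 10.8/(3×16.7) = 0.2156
  Offered load a = λ/μ = cρ = 10.8/16.7 = 0.6467
  P₀ = [ Σₙ₌₀^2 aⁿ/n! + a^3/(3!(1-ρ)) ]⁻¹
  Σ = a^0/0! + a^1/1! + a^2/2! = 1.0000 + 0.6467 + 0.2091 = 1.8558
  a^3/(3!(1-ρ)) = 0.2705/(6 × 0.7844) = 0.05747
  P₀ = 1/(1.8558 + 0.05747) = 0.5227
  Lq = P₀·a^3·ρ / (3!(1-ρ)²) = 0.52266 × 0.27047 × 0.21557 / (6 × 0.61533) = 0.008254
  Wq_B = Lq/λ = 0.008254/10.8 = 0.0007643
  W_B = Wq_B + 1/μ = 0.0007643 + 0.05988 = 0.06064

Since W_B = 0.06064 < W_A = 0.07407, Option B (multiple servers) has the shorter time in system.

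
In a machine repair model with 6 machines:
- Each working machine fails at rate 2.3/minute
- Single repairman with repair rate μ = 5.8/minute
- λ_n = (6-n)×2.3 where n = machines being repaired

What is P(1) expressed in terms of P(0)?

P(1)/P(0) = ∏_{i=0}^{1-1} λ_i/μ_{i+1}
= (6-0)×2.3/5.8
= 2.3793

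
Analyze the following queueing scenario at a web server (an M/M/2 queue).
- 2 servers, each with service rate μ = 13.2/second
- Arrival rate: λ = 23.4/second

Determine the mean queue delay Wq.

Traffic intensity: ρ = λ/(cμ) = 23.4/(2×13.2) = 0.8864
Since ρ = 0.8864 < 1, system is stable.
Offered load a = λ/μ = cρ = 23.4/13.2 = 1.7727
P₀ = [ Σₙ₌₀^1 aⁿ/n! + a^2/(2!(1-ρ)) ]⁻¹
Σ = a^0/0! + a^1/1! = 1.0000 + 1.7727 = 2.7727
a^2/(2!(1-ρ)) = 3.14256/(2 × 0.113636) = 13.8273
P₀ = 1/(2.7727 + 13.8273) = 0.06024
Lq = P₀·a^2·ρ / (2!(1-ρ)²) = 0.0602410 × 3.14256 × 0.886364 / (2 × 0.0129132) = 6.4972
Wq = Lq/λ = 6.4972/23.4 = 0.2777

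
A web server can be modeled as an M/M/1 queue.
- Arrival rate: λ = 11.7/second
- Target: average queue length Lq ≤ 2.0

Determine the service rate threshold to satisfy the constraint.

For M/M/1: Lq = λ²/(μ(μ-λ))
Need Lq ≤ 2.0, i.e. μ(μ-λ) ≥ λ²/2.0
μ² - 11.7μ - 136.89/2.0 ≥ 0  →  μ² - 11.7μ - 68.4450 ≥ 0
Quadratic formula (positive root): μ = [λ + √(λ² + 4×68.4450)]/2
Discriminant: 136.89 + 4×68.4450 = 410.6700, √410.6700 = 20.2650
μ ≥ (11.7 + 20.2650)/2 = 15.9825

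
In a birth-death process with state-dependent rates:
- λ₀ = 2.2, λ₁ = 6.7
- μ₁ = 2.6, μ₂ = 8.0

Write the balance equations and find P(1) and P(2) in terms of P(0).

Balance equations:
State 0: λ₀P₀ = μ₁P₁ → P₁ = (λ₀/μ₁)P₀ = (2.2/2.6)P₀ = 0.8462P₀
State 1: P₂ = (λ₀λ₁)/(μ₁μ₂)P₀ = (2.2×6.7)/(2.6×8.0)P₀ = 0.7087P₀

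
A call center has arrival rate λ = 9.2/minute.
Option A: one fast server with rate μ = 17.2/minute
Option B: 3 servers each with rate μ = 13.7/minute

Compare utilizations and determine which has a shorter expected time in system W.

Option A: single server μ = 17.2 (M/M/1)
  ρ_A = 9.2/17.2 = 0.5349
  W_A = 1/(μ-λ) = 1/(17.2-9.2) = 1/8.00 = 0.1250

Option B: 3 servers μ = 13.7 (M/M/3)
  ρ_B = λ/(cμ) = 9.2/(3×13.7) = 0.2238
  Offered load a = λ/μ = cρ = 9.2/13.7 = 0.6715
  P₀ = [ Σₙ₌₀^2 aⁿ/n! + a^3/(3!(1-ρ)) ]⁻¹
  Σ = a^0/0! + a^1/1! + a^2/2! = 1.0000 + 0.6715 + 0.2255 = 1.8970
  a^3/(3!(1-ρ)) = 0.30283/(6 × 0.77616) = 0.06503
  P₀ = 1/(1.8970 + 0.06503) = 0.5097
  Lq = P₀·a^3·ρ / (3!(1-ρ)²) = 0.509674 × 0.302832 × 0.223844 / (6 × 0.602418) = 0.009559
  Wq_B = Lq/λ = 0.009559/9.2 = 0.001039
  W_B = Wq_B + 1/μ = 0.001039 + 0.07299 = 0.07403

Since W_B = 0.07403 < W_A = 0.1250, Option B (multiple servers) has the shorter time in system.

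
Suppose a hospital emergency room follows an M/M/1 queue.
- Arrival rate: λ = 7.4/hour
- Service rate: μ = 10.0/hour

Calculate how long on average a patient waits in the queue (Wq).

First, compute utilization: ρ = λ/μ = 7.4/10.0 = 0.7400
For M/M/1: Wq = λ/(μ(μ-λ))
Wq = 7.4/(10.0 × (10.0-7.4))
Wq = 7.4/(10.0 × 2.60)
Wq = 0.2846 hours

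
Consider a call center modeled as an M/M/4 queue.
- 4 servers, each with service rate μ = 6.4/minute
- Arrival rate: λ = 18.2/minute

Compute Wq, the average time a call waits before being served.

Traffic intensity: ρ = λ/(cμ) = 18.2/(4×6.4) = 0.7109
Since ρ = 0.7109 < 1, system is stable.
Offered load a = λ/μ = cρ = 18.2/6.4 = 2.8437
P₀ = [ Σₙ₌₀^3 aⁿ/n! + a^4/(4!(1-ρ)) ]⁻¹
Σ = a^0/0! + a^1/1! + a^2/2! + a^3/3! = 1.0000 + 2.8437 + 4.0435 + 3.8329 = 11.7201
a^4/(4!(1-ρ)) = 65.3982/(24 × 0.28906) = 9.4268
P₀ = 1/(11.7201 + 9.4268) = 0.04729
Lq = P₀·a^4·ρ / (4!(1-ρ)²) = 0.047288 × 65.3982 × 0.71094 / (24 × 0.083557) = 1.0964
Wq = Lq/λ = 1.0964/18.2 = 0.06024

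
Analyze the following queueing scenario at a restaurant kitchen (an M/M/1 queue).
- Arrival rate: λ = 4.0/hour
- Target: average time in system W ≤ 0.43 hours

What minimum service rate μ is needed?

For M/M/1: W = 1/(μ-λ)
Need W ≤ 0.43, so 1/(μ-λ) ≤ 0.43
μ - λ ≥ 1/0.43 = 2.3256
μ ≥ 4.0 + 2.3256 = 6.3256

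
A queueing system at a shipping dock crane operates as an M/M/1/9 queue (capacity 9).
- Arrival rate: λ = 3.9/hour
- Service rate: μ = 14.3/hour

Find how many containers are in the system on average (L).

ρ = λ/μ = 3.9/14.3 = 0.27273
P₀ = (1-ρ)/(1-ρ^(K+1)) = (1-0.27273)/(1-0.27273^10) = 0.7273/1.0000 = 0.7273
P_K = P₀×ρ^K = 0.72727 × 0.27273^9 = 0.72727 × 0.0000083483 = 0.000006071
L = ρ[1 - (K+1)ρ^K + Kρ^(K+1)] / [(1-ρ)(1-ρ^(K+1))]
L = 0.27273 × (1 - 10×0.000008348 + 9×0.000002277) / ((1 - 0.27273) × (1 - 0.000002277)) = 0.3750 containers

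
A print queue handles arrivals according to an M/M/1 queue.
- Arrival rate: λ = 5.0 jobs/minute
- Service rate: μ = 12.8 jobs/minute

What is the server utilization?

Server utilization: ρ = λ/μ
ρ = 5.0/12.8 = 0.3906
The server is busy 39.06% of the time.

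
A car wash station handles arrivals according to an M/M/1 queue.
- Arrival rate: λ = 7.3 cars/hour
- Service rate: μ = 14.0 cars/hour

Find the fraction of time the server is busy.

Server utilization: ρ = λ/μ
ρ = 7.3/14.0 = 0.5214
The server is busy 52.14% of the time.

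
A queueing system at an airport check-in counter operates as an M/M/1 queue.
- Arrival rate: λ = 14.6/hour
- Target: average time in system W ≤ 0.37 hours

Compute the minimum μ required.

For M/M/1: W = 1/(μ-λ)
Need W ≤ 0.37, so 1/(μ-λ) ≤ 0.37
μ - λ ≥ 1/0.37 = 2.7027
μ ≥ 14.6 + 2.7027 = 17.3027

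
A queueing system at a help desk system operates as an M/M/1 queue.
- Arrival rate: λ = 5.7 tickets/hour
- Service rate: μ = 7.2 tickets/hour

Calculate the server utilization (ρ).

Server utilization: ρ = λ/μ
ρ = 5.7/7.2 = 0.7917
The server is busy 79.17% of the time.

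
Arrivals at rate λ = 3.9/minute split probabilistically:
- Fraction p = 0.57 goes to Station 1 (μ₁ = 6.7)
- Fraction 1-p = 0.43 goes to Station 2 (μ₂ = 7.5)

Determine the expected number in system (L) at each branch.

Effective rates: λ₁ = 3.9×0.57 = 2.223, λ₂ = 3.9×0.43 = 1.677
Station 1: ρ₁ = 2.223/6.7 = 0.33179, L₁ = ρ₁/(1-ρ₁) = 0.33179/(1-0.33179) = 0.4965
Station 2: ρ₂ = 1.677/7.5 = 0.2236, L₂ = ρ₂/(1-ρ₂) = 0.2236/(1-0.2236) = 0.2880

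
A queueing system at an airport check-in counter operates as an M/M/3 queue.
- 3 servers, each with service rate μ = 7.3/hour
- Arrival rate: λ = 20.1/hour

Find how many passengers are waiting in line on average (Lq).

Traffic intensity: ρ = λ/(cμ) = 20.1/(3×7.3) = 0.9178
Since ρ = 0.9178 < 1, system is stable.
Offered load a = λ/μ = cρ = 20.1/7.3 = 2.7534
P₀ = [ Σₙ₌₀^2 aⁿ/n! + a^3/(3!(1-ρ)) ]⁻¹
Σ = a^0/0! + a^1/1! + a^2/2! = 1.0000 + 2.7534 + 3.7907 = 7.5441
a^3/(3!(1-ρ)) = 20.8747/(6 × 0.0821918) = 42.3292
P₀ = 1/(7.5441 + 42.3292) = 0.02005
Lq = P₀·a^3·ρ / (3!(1-ρ)²) = 0.0200508 × 20.8747 × 0.917808 / (6 × 0.00675549) = 9.4775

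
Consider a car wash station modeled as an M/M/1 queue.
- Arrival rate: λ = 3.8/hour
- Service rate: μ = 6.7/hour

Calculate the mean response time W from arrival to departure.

First, compute utilization: ρ = λ/μ = 3.8/6.7 = 0.5672
For M/M/1: W = 1/(μ-λ)
W = 1/(6.7-3.8) = 1/2.90
W = 0.3448 hours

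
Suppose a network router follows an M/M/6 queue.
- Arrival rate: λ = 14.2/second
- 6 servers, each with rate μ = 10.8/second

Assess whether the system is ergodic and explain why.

Stability requires ρ = λ/(cμ) < 1
ρ = 14.2/(6 × 10.8) = 14.2/64.80 = 0.2191
Since 0.2191 < 1, the system is STABLE.
The servers are busy 21.91% of the time.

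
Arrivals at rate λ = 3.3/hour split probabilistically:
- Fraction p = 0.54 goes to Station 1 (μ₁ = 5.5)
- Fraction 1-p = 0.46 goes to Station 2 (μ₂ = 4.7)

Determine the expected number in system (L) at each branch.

Effective rates: λ₁ = 3.3×0.54 = 1.782, λ₂ = 3.3×0.46 = 1.518
Station 1: ρ₁ = 1.782/5.5 = 0.3240, L₁ = ρ₁/(1-ρ₁) = 0.3240/(1-0.3240) = 0.4793
Station 2: ρ₂ = 1.518/4.7 = 0.3230, L₂ = ρ₂/(1-ρ₂) = 0.3230/(1-0.3230) = 0.4771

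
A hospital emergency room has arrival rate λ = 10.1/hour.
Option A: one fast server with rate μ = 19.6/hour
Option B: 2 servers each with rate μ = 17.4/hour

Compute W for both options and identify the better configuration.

Option A: single server μ = 19.6 (M/M/1)
  ρ_A = 10.1/19.6 = 0.5153
  W_A = 1/(μ-λ) = 1/(19.6-10.1) = 1/9.50 = 0.1053

Option B: 2 servers μ = 17.4 (M/M/2)
  ρ_B = λ/(cμ) = 10.1/(2×17.4) = 0.2902
  Offered load a = λ/μ = cρ = 10.1/17.4 = 0.5805
  P₀ = [ Σₙ₌₀^1 aⁿ/n! + a^2/(2!(1-ρ)) ]⁻¹
  Σ = a^0/0! + a^1/1! = 1.0000 + 0.5805 = 1.5805
  a^2/(2!(1-ρ)) = 0.33693/(2 × 0.70977) = 0.2374
  P₀ = 1/(1.5805 + 0.2374) = 0.5501
  Lq = P₀·a^2·ρ / (2!(1-ρ)²) = 0.55011 × 0.33693 × 0.29023 / (2 × 0.50377) = 0.05339
  Wq_B = Lq/λ = 0.05339/10.1 = 0.005286
  W_B = Wq_B + 1/μ = 0.005286 + 0.05747 = 0.06276

Since W_B = 0.06276 < W_A = 0.1053, Option B (multiple servers) has the shorter time in system.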